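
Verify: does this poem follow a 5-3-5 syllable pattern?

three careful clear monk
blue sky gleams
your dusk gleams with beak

Yes

Line 1: three(1) + careful(2) + clear(1) + monk(1) = 5 ✓
Line 2: blue(1) + sky(1) + gleams(1) = 3 ✓
Line 3: your(1) + dusk(1) + gleams(1) + with(1) + beak(1) = 5 ✓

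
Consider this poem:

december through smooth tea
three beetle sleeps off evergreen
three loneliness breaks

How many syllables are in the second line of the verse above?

The second line: three (1), beetle (2), sleeps (1), off (1), evergreen (3) → 8

8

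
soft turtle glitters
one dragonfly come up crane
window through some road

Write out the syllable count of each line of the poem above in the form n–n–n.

Line 1: soft (1), turtle (2), glitters (2) → 5
Line 2: one (1), dragonfly (3), come (1), up (1), crane (1) → 7
Line 3: window (2), through (1), some (1), road (1) → 5

5–7–5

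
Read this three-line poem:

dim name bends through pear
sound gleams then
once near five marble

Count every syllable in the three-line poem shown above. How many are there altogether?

Line 1: "dim name bends through pear": 1+1+1+1+1 = 5
Line 2: "sound gleams then": 1+1+1 = 3
Line 3: "once near five marble": 1+1+1+2 = 5
Total: 5 + 3 + 5 = 13

13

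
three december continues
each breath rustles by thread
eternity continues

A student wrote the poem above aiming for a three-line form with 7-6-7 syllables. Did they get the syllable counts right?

Yes

Line 1: "three december continues": 1+3+3 = 7 ✓
Line 2: "each breath rustles by thread": 1+1+2+1+1 = 6 ✓
Line 3: "eternity continues": 4+3 = 7 ✓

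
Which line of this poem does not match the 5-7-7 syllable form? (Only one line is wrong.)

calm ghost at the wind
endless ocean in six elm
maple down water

Line 3

Line 1: calm (1), ghost (1), at (1), the (1), wind (1) → 5 ✓
Line 2: endless (2), ocean (2), in (1), six (1), elm (1) → 7 ✓
Line 3: maple (2), down (1), water (2) → 5 (expected 7)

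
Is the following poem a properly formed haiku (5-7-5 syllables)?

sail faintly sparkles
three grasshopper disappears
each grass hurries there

Yes

Line 1: sail (1), faintly (2), sparkles (2) → 5 ✓
Line 2: three (1), grasshopper (3), disappears (3) → 7 ✓
Line 3: each (1), grass (1), hurries (2), there (1) → 5 ✓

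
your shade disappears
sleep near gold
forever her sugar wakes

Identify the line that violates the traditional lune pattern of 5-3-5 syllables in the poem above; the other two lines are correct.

Line 1: your(1) + shade(1) + disappears(3) = 5 ✓
Line 2: sleep(1) + near(1) + gold(1) = 3 ✓
Line 3: forever(3) + her(1) + sugar(2) + wakes(1) = 7 (expected 5)

The third line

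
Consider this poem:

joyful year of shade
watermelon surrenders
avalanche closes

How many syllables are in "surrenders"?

3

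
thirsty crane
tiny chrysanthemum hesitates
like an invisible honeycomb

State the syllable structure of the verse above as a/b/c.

3/9/9

Line 1: "thirsty crane": 2+1 = 3
Line 2: "tiny chrysanthemum hesitates": 2+4+3 = 9
Line 3: "like an invisible honeycomb": 1+1+4+3 = 9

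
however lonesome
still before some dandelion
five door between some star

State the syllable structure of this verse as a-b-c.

5-8-6

Line 1: "however lonesome": 3+2 = 5
Line 2: "still before some dandelion": 1+2+1+4 = 8
Line 3: "five door between some star": 1+1+2+1+1 = 6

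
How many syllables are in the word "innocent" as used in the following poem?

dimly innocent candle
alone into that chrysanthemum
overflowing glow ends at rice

3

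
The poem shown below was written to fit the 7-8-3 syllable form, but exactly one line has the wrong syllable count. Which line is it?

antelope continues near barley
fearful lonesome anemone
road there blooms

Line 1: "antelope continues near barley": 3+3+1+2 = 9 (expected 7)
Line 2: "fearful lonesome anemone": 2+2+4 = 8 ✓
Line 3: "road there blooms": 1+1+1 = 3 ✓

Line 1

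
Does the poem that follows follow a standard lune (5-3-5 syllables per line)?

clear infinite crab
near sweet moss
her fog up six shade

Line 1: clear(1) + infinite(3) + crab(1) = 5 ✓
Line 2: near(1) + sweet(1) + moss(1) = 3 ✓
Line 3: her(1) + fog(1) + up(1) + six(1) + shade(1) = 5 ✓

Yes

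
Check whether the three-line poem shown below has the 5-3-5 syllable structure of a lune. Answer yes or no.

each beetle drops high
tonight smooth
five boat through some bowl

Line 1: "each beetle drops high": 1+2+1+1 = 5 ✓
Line 2: "tonight smooth": 2+1 = 3 ✓
Line 3: "five boat through some bowl": 1+1+1+1+1 = 5 ✓

Yes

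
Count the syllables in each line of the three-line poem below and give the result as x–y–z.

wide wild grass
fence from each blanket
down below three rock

3–5–5

Line 1: "wide wild grass": 1+1+1 = 3
Line 2: "fence from each blanket": 1+1+1+2 = 5
Line 3: "down below three rock": 1+2+1+1 = 5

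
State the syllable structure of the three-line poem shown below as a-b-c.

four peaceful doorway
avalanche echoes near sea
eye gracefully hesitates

Line 1: four(1) + peaceful(2) + doorway(2) = 5
Line 2: avalanche(3) + echoes(2) + near(1) + sea(1) = 7
Line 3: eye(1) + gracefully(3) + hesitates(3) = 7

5-7-7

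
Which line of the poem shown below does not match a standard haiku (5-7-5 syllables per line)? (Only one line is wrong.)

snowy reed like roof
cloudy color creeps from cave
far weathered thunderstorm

The third line

Line 1: snowy(2) + reed(1) + like(1) + roof(1) = 5 ✓
Line 2: cloudy(2) + color(2) + creeps(1) + from(1) + cave(1) = 7 ✓
Line 3: far(1) + weathered(2) + thunderstorm(3) = 6 (expected 5)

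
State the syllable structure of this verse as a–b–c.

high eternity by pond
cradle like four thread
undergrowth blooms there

Line 1: "high eternity by pond": 1+4+1+1 = 7
Line 2: "cradle like four thread": 2+1+1+1 = 5
Line 3: "undergrowth blooms there": 3+1+1 = 5

7–5–5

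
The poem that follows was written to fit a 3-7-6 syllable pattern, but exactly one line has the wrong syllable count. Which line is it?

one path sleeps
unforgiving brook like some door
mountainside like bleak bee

The second line

Line 1: one(1) + path(1) + sleeps(1) = 3 ✓
Line 2: unforgiving(4) + brook(1) + like(1) + some(1) + door(1) = 8 (expected 7)
Line 3: mountainside(3) + like(1) + bleak(1) + bee(1) = 6 ✓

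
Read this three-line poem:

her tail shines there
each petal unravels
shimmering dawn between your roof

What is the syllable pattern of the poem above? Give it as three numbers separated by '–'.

Line 1: "her tail shines there": 1+1+1+1 = 4
Line 2: "each petal unravels": 1+2+3 = 6
Line 3: "shimmering dawn between your roof": 3+1+2+1+1 = 8

4–6–8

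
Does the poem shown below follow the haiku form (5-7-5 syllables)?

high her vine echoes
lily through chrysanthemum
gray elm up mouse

No

Line 1: "high her vine echoes": 1+1+1+2 = 5 ✓
Line 2: "lily through chrysanthemum": 2+1+4 = 7 ✓
Line 3: "gray elm up mouse": 1+1+1+1 = 4 (expected 5)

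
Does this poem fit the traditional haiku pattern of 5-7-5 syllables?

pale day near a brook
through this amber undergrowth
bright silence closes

Line 1: pale(1) + day(1) + near(1) + a(1) + brook(1) = 5 ✓
Line 2: through(1) + this(1) + amber(2) + undergrowth(3) = 7 ✓
Line 3: bright(1) + silence(2) + closes(2) = 5 ✓

Yes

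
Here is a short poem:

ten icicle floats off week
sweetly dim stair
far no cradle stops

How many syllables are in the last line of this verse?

The last line: far (1), no (1), cradle (2), stops (1) → 5

5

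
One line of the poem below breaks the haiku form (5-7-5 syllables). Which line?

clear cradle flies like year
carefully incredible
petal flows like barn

The first line

Line 1: clear (1), cradle (2), flies (1), like (1), year (1) → 6 (expected 5)
Line 2: carefully (3), incredible (4) → 7 ✓
Line 3: petal (2), flows (1), like (1), barn (1) → 5 ✓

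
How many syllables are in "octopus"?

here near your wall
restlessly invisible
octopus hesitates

3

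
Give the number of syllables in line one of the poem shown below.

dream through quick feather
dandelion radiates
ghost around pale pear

Line one: "dream through quick feather": 1+1+1+2 = 5

5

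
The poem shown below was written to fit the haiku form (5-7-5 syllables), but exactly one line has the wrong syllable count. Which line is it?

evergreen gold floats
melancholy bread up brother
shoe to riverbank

Line 1: "evergreen gold floats": 3+1+1 = 5 ✓
Line 2: "melancholy bread up brother": 4+1+1+2 = 8 (expected 7)
Line 3: "shoe to riverbank": 1+1+3 = 5 ✓

The second line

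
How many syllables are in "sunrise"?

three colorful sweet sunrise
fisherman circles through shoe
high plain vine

"sunrise" has 2 syllables.

2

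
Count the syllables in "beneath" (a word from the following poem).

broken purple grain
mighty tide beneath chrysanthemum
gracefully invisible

2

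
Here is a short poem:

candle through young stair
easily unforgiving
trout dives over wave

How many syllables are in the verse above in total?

Line 1: candle(2) + through(1) + young(1) + stair(1) = 5
Line 2: easily(3) + unforgiving(4) = 7
Line 3: trout(1) + dives(1) + over(2) + wave(1) = 5
Total: 5 + 7 + 5 = 17

17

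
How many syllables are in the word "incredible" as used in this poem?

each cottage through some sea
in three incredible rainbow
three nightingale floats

4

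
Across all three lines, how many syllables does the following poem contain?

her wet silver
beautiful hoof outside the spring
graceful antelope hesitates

Line 1: "her wet silver": 1+1+2 = 4
Line 2: "beautiful hoof outside the spring": 3+1+2+1+1 = 8
Line 3: "graceful antelope hesitates": 2+3+3 = 8
Total: 4 + 8 + 8 = 20

20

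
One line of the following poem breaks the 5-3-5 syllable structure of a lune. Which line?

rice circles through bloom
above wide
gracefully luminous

The third line

Line 1: "rice circles through bloom": 1+2+1+1 = 5 ✓
Line 2: "above wide": 2+1 = 3 ✓
Line 3: "gracefully luminous": 3+3 = 6 (expected 5)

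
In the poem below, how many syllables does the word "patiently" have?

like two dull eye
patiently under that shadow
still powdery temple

3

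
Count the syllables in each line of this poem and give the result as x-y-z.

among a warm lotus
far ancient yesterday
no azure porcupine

6-6-6

Line 1: "among a warm lotus": 2+1+1+2 = 6
Line 2: "far ancient yesterday": 1+2+3 = 6
Line 3: "no azure porcupine": 1+2+3 = 6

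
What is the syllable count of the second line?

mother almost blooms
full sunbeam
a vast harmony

3

The second line: full (1), sunbeam (2) → 3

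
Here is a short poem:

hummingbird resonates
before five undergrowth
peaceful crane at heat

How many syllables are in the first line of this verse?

6

The first line: hummingbird(3) + resonates(3) = 6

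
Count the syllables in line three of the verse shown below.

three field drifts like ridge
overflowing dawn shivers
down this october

5

Line three: down (1), this (1), october (3) → 5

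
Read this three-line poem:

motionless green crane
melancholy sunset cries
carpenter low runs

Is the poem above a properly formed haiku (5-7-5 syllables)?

Line 1: motionless(3) + green(1) + crane(1) = 5 ✓
Line 2: melancholy(4) + sunset(2) + cries(1) = 7 ✓
Line 3: carpenter(3) + low(1) + runs(1) = 5 ✓

Yes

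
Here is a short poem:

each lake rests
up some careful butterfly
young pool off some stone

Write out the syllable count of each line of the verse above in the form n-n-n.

Line 1: "each lake rests": 1+1+1 = 3
Line 2: "up some careful butterfly": 1+1+2+3 = 7
Line 3: "young pool off some stone": 1+1+1+1+1 = 5

3-7-5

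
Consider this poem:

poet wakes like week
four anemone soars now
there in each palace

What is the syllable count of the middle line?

The middle line: four(1) + anemone(4) + soars(1) + now(1) = 7

7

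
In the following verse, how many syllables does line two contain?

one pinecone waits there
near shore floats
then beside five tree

Line two: "near shore floats": 1+1+1 = 3

3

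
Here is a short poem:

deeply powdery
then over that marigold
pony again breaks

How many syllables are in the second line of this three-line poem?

7

The second line: then(1) + over(2) + that(1) + marigold(3) = 7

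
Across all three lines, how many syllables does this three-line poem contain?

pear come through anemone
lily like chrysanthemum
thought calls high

Line 1: pear (1), come (1), through (1), anemone (4) → 7
Line 2: lily (2), like (1), chrysanthemum (4) → 7
Line 3: thought (1), calls (1), high (1) → 3
Total: 7 + 7 + 3 = 17

17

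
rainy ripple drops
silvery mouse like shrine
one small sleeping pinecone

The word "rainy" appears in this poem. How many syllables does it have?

2

"rainy" has 2 syllables.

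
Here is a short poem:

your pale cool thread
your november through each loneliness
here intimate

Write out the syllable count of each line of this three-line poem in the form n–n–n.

4–9–4

Line 1: "your pale cool thread": 1+1+1+1 = 4
Line 2: "your november through each loneliness": 1+3+1+1+3 = 9
Line 3: "here intimate": 1+3 = 4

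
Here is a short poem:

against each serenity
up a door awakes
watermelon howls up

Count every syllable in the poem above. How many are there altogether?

18

Line 1: against(2) + each(1) + serenity(4) = 7
Line 2: up(1) + a(1) + door(1) + awakes(2) = 5
Line 3: watermelon(4) + howls(1) + up(1) = 6
Total: 7 + 5 + 6 = 18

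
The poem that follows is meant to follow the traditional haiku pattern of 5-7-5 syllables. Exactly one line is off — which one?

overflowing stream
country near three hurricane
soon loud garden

Line 3

Line 1: "overflowing stream": 4+1 = 5 ✓
Line 2: "country near three hurricane": 2+1+1+3 = 7 ✓
Line 3: "soon loud garden": 1+1+2 = 4 (expected 5)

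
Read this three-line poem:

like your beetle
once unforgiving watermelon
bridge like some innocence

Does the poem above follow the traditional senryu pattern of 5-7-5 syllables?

No

Line 1: like(1) + your(1) + beetle(2) = 4 (expected 5)
Line 2: once(1) + unforgiving(4) + watermelon(4) = 9 (expected 7)
Line 3: bridge(1) + like(1) + some(1) + innocence(3) = 6 (expected 5)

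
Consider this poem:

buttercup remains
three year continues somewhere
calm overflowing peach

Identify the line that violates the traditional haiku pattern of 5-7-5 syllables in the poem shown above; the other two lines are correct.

Line 1: "buttercup remains": 3+2 = 5 ✓
Line 2: "three year continues somewhere": 1+1+3+2 = 7 ✓
Line 3: "calm overflowing peach": 1+4+1 = 6 (expected 5)

Line 3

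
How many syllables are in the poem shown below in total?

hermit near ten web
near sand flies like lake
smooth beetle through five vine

Line 1: hermit (2), near (1), ten (1), web (1) → 5
Line 2: near (1), sand (1), flies (1), like (1), lake (1) → 5
Line 3: smooth (1), beetle (2), through (1), five (1), vine (1) → 6
Total: 5 + 5 + 6 = 16

16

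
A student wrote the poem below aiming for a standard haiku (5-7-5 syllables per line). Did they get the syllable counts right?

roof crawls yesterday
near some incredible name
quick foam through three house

Yes

Line 1: roof(1) + crawls(1) + yesterday(3) = 5 ✓
Line 2: near(1) + some(1) + incredible(4) + name(1) = 7 ✓
Line 3: quick(1) + foam(1) + through(1) + three(1) + house(1) = 5 ✓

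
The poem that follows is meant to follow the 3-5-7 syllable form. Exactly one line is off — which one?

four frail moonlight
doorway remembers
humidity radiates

The first line

Line 1: four (1), frail (1), moonlight (2) → 4 (expected 3)
Line 2: doorway (2), remembers (3) → 5 ✓
Line 3: humidity (4), radiates (3) → 7 ✓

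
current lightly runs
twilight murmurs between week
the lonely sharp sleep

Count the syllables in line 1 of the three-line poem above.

Line 1: current(2) + lightly(2) + runs(1) = 5

5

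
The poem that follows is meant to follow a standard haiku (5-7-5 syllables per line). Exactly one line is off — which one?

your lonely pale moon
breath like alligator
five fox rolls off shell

The second line

Line 1: your (1), lonely (2), pale (1), moon (1) → 5 ✓
Line 2: breath (1), like (1), alligator (4) → 6 (expected 7)
Line 3: five (1), fox (1), rolls (1), off (1), shell (1) → 5 ✓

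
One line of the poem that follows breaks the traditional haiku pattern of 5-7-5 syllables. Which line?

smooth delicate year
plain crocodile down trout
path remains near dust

Line 1: smooth(1) + delicate(3) + year(1) = 5 ✓
Line 2: plain(1) + crocodile(3) + down(1) + trout(1) = 6 (expected 7)
Line 3: path(1) + remains(2) + near(1) + dust(1) = 5 ✓

Line 2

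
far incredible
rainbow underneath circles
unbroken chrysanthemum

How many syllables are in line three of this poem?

7

Line three: "unbroken chrysanthemum": 3+4 = 7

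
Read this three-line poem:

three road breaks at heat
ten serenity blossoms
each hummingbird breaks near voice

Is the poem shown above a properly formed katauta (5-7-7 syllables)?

Line 1: three (1), road (1), breaks (1), at (1), heat (1) → 5 ✓
Line 2: ten (1), serenity (4), blossoms (2) → 7 ✓
Line 3: each (1), hummingbird (3), breaks (1), near (1), voice (1) → 7 ✓

Yes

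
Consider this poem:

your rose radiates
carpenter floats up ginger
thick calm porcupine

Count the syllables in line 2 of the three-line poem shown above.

Line 2: "carpenter floats up ginger": 3+1+1+2 = 7

7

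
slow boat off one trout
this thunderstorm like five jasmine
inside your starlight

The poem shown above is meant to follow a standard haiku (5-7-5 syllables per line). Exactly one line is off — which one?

Line 1: slow(1) + boat(1) + off(1) + one(1) + trout(1) = 5 ✓
Line 2: this(1) + thunderstorm(3) + like(1) + five(1) + jasmine(2) = 8 (expected 7)
Line 3: inside(2) + your(1) + starlight(2) = 5 ✓

The second line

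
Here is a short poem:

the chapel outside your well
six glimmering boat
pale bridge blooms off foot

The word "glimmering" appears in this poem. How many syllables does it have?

3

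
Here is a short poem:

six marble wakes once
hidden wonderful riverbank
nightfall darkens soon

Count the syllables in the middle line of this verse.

8

The middle line: hidden(2) + wonderful(3) + riverbank(3) = 8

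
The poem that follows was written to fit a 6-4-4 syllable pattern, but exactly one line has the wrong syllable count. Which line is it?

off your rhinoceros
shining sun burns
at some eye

Line 1: "off your rhinoceros": 1+1+4 = 6 ✓
Line 2: "shining sun burns": 2+1+1 = 4 ✓
Line 3: "at some eye": 1+1+1 = 3 (expected 4)

Line 3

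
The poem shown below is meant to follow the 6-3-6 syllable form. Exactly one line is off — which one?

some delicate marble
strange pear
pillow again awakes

Line 1: some (1), delicate (3), marble (2) → 6 ✓
Line 2: strange (1), pear (1) → 2 (expected 3)
Line 3: pillow (2), again (2), awakes (2) → 6 ✓

The second line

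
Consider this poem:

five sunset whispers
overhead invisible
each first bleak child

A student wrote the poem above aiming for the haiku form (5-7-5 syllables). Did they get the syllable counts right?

No

Line 1: five (1), sunset (2), whispers (2) → 5 ✓
Line 2: overhead (3), invisible (4) → 7 ✓
Line 3: each (1), first (1), bleak (1), child (1) → 4 (expected 5)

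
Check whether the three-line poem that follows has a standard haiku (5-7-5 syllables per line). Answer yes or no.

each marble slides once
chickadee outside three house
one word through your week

Line 1: each(1) + marble(2) + slides(1) + once(1) = 5 ✓
Line 2: chickadee(3) + outside(2) + three(1) + house(1) = 7 ✓
Line 3: one(1) + word(1) + through(1) + your(1) + week(1) = 5 ✓

Yes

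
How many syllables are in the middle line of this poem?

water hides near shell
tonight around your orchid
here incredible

7

The middle line: "tonight around your orchid": 2+2+1+2 = 7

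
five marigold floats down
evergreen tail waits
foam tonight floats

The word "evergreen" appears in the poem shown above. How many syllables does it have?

3

"evergreen" has 3 syllables.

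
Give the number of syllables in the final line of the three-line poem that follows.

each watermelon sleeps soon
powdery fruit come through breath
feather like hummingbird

The final line: feather (2), like (1), hummingbird (3) → 6

6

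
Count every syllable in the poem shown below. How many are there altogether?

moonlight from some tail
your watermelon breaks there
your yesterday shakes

17

Line 1: moonlight (2), from (1), some (1), tail (1) → 5
Line 2: your (1), watermelon (4), breaks (1), there (1) → 7
Line 3: your (1), yesterday (3), shakes (1) → 5
Total: 5 + 7 + 5 = 17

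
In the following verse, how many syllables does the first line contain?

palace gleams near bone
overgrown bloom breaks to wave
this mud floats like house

The first line: palace (2), gleams (1), near (1), bone (1) → 5

5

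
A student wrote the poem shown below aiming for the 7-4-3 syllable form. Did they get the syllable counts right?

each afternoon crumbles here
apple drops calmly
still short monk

No

Line 1: "each afternoon crumbles here": 1+3+2+1 = 7 ✓
Line 2: "apple drops calmly": 2+1+2 = 5 (expected 4)
Line 3: "still short monk": 1+1+1 = 3 ✓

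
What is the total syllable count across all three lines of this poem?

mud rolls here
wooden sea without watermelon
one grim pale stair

Line 1: mud(1) + rolls(1) + here(1) = 3
Line 2: wooden(2) + sea(1) + without(2) + watermelon(4) = 9
Line 3: one(1) + grim(1) + pale(1) + stair(1) = 4
Total: 3 + 9 + 4 = 16

16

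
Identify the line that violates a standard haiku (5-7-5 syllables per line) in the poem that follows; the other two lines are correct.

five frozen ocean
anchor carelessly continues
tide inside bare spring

Line 1: five (1), frozen (2), ocean (2) → 5 ✓
Line 2: anchor (2), carelessly (3), continues (3) → 8 (expected 7)
Line 3: tide (1), inside (2), bare (1), spring (1) → 5 ✓

The second line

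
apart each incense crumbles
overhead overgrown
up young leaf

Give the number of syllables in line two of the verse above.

Line two: overhead(3) + overgrown(3) = 6

6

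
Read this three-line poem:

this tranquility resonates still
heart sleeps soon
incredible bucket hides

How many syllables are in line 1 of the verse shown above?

Line 1: this(1) + tranquility(4) + resonates(3) + still(1) = 9

9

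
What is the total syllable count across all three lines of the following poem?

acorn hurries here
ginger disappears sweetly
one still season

16

Line 1: acorn(2) + hurries(2) + here(1) = 5
Line 2: ginger(2) + disappears(3) + sweetly(2) = 7
Line 3: one(1) + still(1) + season(2) = 4
Total: 5 + 7 + 4 = 16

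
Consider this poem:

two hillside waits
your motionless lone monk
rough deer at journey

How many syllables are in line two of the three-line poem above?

Line two: your(1) + motionless(3) + lone(1) + monk(1) = 6

6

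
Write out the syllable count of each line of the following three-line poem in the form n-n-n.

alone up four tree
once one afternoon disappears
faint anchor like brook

5-8-5

Line 1: alone (2), up (1), four (1), tree (1) → 5
Line 2: once (1), one (1), afternoon (3), disappears (3) → 8
Line 3: faint (1), anchor (2), like (1), brook (1) → 5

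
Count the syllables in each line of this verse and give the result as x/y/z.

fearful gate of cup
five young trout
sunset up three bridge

Line 1: fearful (2), gate (1), of (1), cup (1) → 5
Line 2: five (1), young (1), trout (1) → 3
Line 3: sunset (2), up (1), three (1), bridge (1) → 5

5/3/5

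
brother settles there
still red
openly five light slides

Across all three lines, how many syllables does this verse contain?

13

Line 1: brother(2) + settles(2) + there(1) = 5
Line 2: still(1) + red(1) = 2
Line 3: openly(3) + five(1) + light(1) + slides(1) = 6
Total: 5 + 2 + 6 = 13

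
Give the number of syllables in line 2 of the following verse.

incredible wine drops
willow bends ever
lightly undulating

Line 2: willow(2) + bends(1) + ever(2) = 5

5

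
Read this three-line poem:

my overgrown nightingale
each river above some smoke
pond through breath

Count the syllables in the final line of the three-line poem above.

The final line: pond(1) + through(1) + breath(1) = 3

3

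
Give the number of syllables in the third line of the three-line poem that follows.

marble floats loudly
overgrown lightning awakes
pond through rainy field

The third line: pond (1), through (1), rainy (2), field (1) → 5

5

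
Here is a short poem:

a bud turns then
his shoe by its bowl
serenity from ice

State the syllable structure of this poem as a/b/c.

4/5/6

Line 1: a (1), bud (1), turns (1), then (1) → 4
Line 2: his (1), shoe (1), by (1), its (1), bowl (1) → 5
Line 3: serenity (4), from (1), ice (1) → 6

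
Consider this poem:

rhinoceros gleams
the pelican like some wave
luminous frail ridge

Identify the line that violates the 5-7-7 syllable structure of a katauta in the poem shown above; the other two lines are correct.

The third line

Line 1: rhinoceros(4) + gleams(1) = 5 ✓
Line 2: the(1) + pelican(3) + like(1) + some(1) + wave(1) = 7 ✓
Line 3: luminous(3) + frail(1) + ridge(1) = 5 (expected 7)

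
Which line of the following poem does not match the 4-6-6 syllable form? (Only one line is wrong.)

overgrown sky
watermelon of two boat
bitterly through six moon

Line 2

Line 1: overgrown(3) + sky(1) = 4 ✓
Line 2: watermelon(4) + of(1) + two(1) + boat(1) = 7 (expected 6)
Line 3: bitterly(3) + through(1) + six(1) + moon(1) = 6 ✓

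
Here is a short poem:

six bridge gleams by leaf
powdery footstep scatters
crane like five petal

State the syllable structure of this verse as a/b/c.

5/7/5

Line 1: six(1) + bridge(1) + gleams(1) + by(1) + leaf(1) = 5
Line 2: powdery(3) + footstep(2) + scatters(2) = 7
Line 3: crane(1) + like(1) + five(1) + petal(2) = 5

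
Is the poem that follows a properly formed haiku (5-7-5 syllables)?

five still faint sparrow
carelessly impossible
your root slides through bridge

Yes

Line 1: five (1), still (1), faint (1), sparrow (2) → 5 ✓
Line 2: carelessly (3), impossible (4) → 7 ✓
Line 3: your (1), root (1), slides (1), through (1), bridge (1) → 5 ✓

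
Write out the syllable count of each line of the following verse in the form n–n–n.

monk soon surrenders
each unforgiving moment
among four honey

5–7–5

Line 1: "monk soon surrenders": 1+1+3 = 5
Line 2: "each unforgiving moment": 1+4+2 = 7
Line 3: "among four honey": 2+1+2 = 5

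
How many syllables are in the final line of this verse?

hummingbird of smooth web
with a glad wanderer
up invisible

5

The final line: up(1) + invisible(4) = 5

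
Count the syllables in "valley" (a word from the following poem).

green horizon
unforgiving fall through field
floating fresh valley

"valley" has 2 syllables.

2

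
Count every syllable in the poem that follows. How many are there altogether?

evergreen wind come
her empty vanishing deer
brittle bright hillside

Line 1: "evergreen wind come": 3+1+1 = 5
Line 2: "her empty vanishing deer": 1+2+3+1 = 7
Line 3: "brittle bright hillside": 2+1+2 = 5
Total: 5 + 7 + 5 = 17

17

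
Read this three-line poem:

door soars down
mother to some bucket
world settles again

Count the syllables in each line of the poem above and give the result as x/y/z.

3/6/5

Line 1: "door soars down": 1+1+1 = 3
Line 2: "mother to some bucket": 2+1+1+2 = 6
Line 3: "world settles again": 1+2+2 = 5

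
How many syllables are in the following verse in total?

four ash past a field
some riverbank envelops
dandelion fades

Line 1: four (1), ash (1), past (1), a (1), field (1) → 5
Line 2: some (1), riverbank (3), envelops (3) → 7
Line 3: dandelion (4), fades (1) → 5
Total: 5 + 7 + 5 = 17

17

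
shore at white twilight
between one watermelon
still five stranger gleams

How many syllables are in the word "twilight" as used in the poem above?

2

"twilight" has 2 syllables.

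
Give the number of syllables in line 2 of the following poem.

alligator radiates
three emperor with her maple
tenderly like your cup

8

Line 2: "three emperor with her maple": 1+3+1+1+2 = 8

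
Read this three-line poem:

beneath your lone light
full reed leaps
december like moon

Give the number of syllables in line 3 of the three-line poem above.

5

Line 3: "december like moon": 3+1+1 = 5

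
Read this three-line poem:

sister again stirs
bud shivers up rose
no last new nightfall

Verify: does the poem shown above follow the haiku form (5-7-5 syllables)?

No

Line 1: "sister again stirs": 2+2+1 = 5 ✓
Line 2: "bud shivers up rose": 1+2+1+1 = 5 (expected 7)
Line 3: "no last new nightfall": 1+1+1+2 = 5 ✓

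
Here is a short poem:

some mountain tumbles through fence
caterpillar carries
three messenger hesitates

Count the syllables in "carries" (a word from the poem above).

"carries" has 2 syllables.

2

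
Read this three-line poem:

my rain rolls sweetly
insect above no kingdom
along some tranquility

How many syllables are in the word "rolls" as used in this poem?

1

"rolls" has 1 syllable.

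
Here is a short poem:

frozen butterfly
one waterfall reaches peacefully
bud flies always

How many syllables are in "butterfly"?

"butterfly" has 3 syllables.

3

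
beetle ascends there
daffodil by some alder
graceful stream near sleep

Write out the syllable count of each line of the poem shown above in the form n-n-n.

5-7-5

Line 1: beetle(2) + ascends(2) + there(1) = 5
Line 2: daffodil(3) + by(1) + some(1) + alder(2) = 7
Line 3: graceful(2) + stream(1) + near(1) + sleep(1) = 5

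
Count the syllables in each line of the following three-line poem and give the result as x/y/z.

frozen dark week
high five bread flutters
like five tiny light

Line 1: frozen (2), dark (1), week (1) → 4
Line 2: high (1), five (1), bread (1), flutters (2) → 5
Line 3: like (1), five (1), tiny (2), light (1) → 5

4/5/5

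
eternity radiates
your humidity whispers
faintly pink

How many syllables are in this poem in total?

Line 1: eternity(4) + radiates(3) = 7
Line 2: your(1) + humidity(4) + whispers(2) = 7
Line 3: faintly(2) + pink(1) = 3
Total: 7 + 7 + 3 = 17

17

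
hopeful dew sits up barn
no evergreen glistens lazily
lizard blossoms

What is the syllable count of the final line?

4

The final line: "lizard blossoms": 2+2 = 4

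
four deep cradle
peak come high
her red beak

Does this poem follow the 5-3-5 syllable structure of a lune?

Line 1: four(1) + deep(1) + cradle(2) = 4 (expected 5)
Line 2: peak(1) + come(1) + high(1) = 3 ✓
Line 3: her(1) + red(1) + beak(1) = 3 (expected 5)

No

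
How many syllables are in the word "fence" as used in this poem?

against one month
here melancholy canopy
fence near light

"fence" has 1 syllable.

1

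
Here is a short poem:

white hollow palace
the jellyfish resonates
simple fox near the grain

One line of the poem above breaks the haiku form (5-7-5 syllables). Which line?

Line 1: "white hollow palace": 1+2+2 = 5 ✓
Line 2: "the jellyfish resonates": 1+3+3 = 7 ✓
Line 3: "simple fox near the grain": 2+1+1+1+1 = 6 (expected 5)

The third line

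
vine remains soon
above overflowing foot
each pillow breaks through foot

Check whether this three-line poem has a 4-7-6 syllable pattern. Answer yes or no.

Yes

Line 1: vine (1), remains (2), soon (1) → 4 ✓
Line 2: above (2), overflowing (4), foot (1) → 7 ✓
Line 3: each (1), pillow (2), breaks (1), through (1), foot (1) → 6 ✓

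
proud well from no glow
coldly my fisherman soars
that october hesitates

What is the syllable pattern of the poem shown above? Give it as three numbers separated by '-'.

5-7-7

Line 1: proud (1), well (1), from (1), no (1), glow (1) → 5
Line 2: coldly (2), my (1), fisherman (3), soars (1) → 7
Line 3: that (1), october (3), hesitates (3) → 7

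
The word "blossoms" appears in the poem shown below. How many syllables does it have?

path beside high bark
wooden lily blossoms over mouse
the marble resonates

2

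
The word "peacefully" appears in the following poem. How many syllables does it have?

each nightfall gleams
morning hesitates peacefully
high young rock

3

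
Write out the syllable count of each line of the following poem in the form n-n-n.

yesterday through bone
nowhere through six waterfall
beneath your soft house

Line 1: yesterday(3) + through(1) + bone(1) = 5
Line 2: nowhere(2) + through(1) + six(1) + waterfall(3) = 7
Line 3: beneath(2) + your(1) + soft(1) + house(1) = 5

5-7-5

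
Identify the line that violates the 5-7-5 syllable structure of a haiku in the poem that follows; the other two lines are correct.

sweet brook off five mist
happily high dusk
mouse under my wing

Line 2

Line 1: "sweet brook off five mist": 1+1+1+1+1 = 5 ✓
Line 2: "happily high dusk": 3+1+1 = 5 (expected 7)
Line 3: "mouse under my wing": 1+2+1+1 = 5 ✓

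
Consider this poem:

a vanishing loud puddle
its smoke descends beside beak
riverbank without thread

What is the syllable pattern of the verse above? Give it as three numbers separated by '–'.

Line 1: "a vanishing loud puddle": 1+3+1+2 = 7
Line 2: "its smoke descends beside beak": 1+1+2+2+1 = 7
Line 3: "riverbank without thread": 3+2+1 = 6

7–7–6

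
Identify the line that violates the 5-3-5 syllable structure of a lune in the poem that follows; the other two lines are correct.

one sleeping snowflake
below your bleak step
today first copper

The second line

Line 1: "one sleeping snowflake": 1+2+2 = 5 ✓
Line 2: "below your bleak step": 2+1+1+1 = 5 (expected 3)
Line 3: "today first copper": 2+1+2 = 5 ✓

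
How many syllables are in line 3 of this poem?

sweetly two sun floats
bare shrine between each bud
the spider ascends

5

Line 3: "the spider ascends": 1+2+2 = 5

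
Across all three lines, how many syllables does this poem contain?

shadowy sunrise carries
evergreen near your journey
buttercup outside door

Line 1: shadowy (3), sunrise (2), carries (2) → 7
Line 2: evergreen (3), near (1), your (1), journey (2) → 7
Line 3: buttercup (3), outside (2), door (1) → 6
Total: 7 + 7 + 6 = 20

20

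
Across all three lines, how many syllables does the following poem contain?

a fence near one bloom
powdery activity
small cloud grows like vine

Line 1: a (1), fence (1), near (1), one (1), bloom (1) → 5
Line 2: powdery (3), activity (4) → 7
Line 3: small (1), cloud (1), grows (1), like (1), vine (1) → 5
Total: 5 + 7 + 5 = 17

17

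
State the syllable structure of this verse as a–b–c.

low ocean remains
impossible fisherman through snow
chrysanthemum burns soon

Line 1: low (1), ocean (2), remains (2) → 5
Line 2: impossible (4), fisherman (3), through (1), snow (1) → 9
Line 3: chrysanthemum (4), burns (1), soon (1) → 6

5–9–6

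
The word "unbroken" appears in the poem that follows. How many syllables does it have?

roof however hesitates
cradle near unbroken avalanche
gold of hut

3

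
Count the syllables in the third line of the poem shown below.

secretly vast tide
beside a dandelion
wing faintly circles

The third line: wing (1), faintly (2), circles (2) → 5

5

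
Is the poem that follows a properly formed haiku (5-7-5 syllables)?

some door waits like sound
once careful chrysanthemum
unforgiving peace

Line 1: some (1), door (1), waits (1), like (1), sound (1) → 5 ✓
Line 2: once (1), careful (2), chrysanthemum (4) → 7 ✓
Line 3: unforgiving (4), peace (1) → 5 ✓

Yes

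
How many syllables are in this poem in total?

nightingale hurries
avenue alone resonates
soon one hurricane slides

Line 1: nightingale(3) + hurries(2) = 5
Line 2: avenue(3) + alone(2) + resonates(3) = 8
Line 3: soon(1) + one(1) + hurricane(3) + slides(1) = 6
Total: 5 + 8 + 6 = 19

19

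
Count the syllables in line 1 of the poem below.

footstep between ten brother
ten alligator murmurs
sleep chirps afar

7

Line 1: footstep (2), between (2), ten (1), brother (2) → 7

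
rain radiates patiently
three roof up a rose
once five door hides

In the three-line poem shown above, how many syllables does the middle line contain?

5

The middle line: three (1), roof (1), up (1), a (1), rose (1) → 5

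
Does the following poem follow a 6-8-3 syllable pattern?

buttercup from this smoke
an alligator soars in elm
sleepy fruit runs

No

Line 1: buttercup (3), from (1), this (1), smoke (1) → 6 ✓
Line 2: an (1), alligator (4), soars (1), in (1), elm (1) → 8 ✓
Line 3: sleepy (2), fruit (1), runs (1) → 4 (expected 3)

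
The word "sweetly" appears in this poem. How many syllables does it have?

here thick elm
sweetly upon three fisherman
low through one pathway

2

"sweetly" has 2 syllables.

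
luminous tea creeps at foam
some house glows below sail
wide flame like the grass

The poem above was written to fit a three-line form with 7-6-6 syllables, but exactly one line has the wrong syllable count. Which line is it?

Line 3

Line 1: luminous(3) + tea(1) + creeps(1) + at(1) + foam(1) = 7 ✓
Line 2: some(1) + house(1) + glows(1) + below(2) + sail(1) = 6 ✓
Line 3: wide(1) + flame(1) + like(1) + the(1) + grass(1) = 5 (expected 6)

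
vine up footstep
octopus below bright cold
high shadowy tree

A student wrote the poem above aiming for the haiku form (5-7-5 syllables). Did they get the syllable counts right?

No

Line 1: "vine up footstep": 1+1+2 = 4 (expected 5)
Line 2: "octopus below bright cold": 3+2+1+1 = 7 ✓
Line 3: "high shadowy tree": 1+3+1 = 5 ✓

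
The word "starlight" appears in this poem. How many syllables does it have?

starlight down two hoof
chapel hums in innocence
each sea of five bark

2

"starlight" has 2 syllables.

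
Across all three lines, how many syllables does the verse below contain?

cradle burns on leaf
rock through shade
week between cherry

Line 1: cradle(2) + burns(1) + on(1) + leaf(1) = 5
Line 2: rock(1) + through(1) + shade(1) = 3
Line 3: week(1) + between(2) + cherry(2) = 5
Total: 5 + 3 + 5 = 13

13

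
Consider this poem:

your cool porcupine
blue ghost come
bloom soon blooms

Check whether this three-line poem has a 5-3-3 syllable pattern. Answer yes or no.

Line 1: your(1) + cool(1) + porcupine(3) = 5 ✓
Line 2: blue(1) + ghost(1) + come(1) = 3 ✓
Line 3: bloom(1) + soon(1) + blooms(1) = 3 ✓

Yes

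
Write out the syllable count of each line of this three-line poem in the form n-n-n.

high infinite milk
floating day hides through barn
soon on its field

Line 1: high(1) + infinite(3) + milk(1) = 5
Line 2: floating(2) + day(1) + hides(1) + through(1) + barn(1) = 6
Line 3: soon(1) + on(1) + its(1) + field(1) = 4

5-6-4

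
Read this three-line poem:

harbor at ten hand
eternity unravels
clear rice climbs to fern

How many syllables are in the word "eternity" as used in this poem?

4

"eternity" has 4 syllables.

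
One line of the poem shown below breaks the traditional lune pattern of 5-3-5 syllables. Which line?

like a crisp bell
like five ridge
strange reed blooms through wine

Line 1

Line 1: "like a crisp bell": 1+1+1+1 = 4 (expected 5)
Line 2: "like five ridge": 1+1+1 = 3 ✓
Line 3: "strange reed blooms through wine": 1+1+1+1+1 = 5 ✓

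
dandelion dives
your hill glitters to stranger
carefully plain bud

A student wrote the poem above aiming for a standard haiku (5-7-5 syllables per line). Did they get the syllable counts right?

Yes

Line 1: dandelion (4), dives (1) → 5 ✓
Line 2: your (1), hill (1), glitters (2), to (1), stranger (2) → 7 ✓
Line 3: carefully (3), plain (1), bud (1) → 5 ✓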